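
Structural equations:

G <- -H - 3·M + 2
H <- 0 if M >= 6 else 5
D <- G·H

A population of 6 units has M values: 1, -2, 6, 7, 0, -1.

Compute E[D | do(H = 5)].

The intervention sets H=5 in all 6 units regardless of M. Recomputing D per unit gives -30, 15, -105, -120, -15, 0; average -42.5.

-42.5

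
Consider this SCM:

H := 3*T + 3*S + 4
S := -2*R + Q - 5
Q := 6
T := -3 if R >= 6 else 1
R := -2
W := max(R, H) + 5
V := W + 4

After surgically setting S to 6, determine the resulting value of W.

30

Under do(S=6), the mechanism S := -2*R + Q - 5 is discarded; S is fixed at 6.
T = -3 if R >= 6 else 1  [with R=-2]  = 1
H = 3*T + 3*S + 4  [with T=1, S=6]  = 25
W = max(R, H) + 5  [with R=-2, H=25]  = 30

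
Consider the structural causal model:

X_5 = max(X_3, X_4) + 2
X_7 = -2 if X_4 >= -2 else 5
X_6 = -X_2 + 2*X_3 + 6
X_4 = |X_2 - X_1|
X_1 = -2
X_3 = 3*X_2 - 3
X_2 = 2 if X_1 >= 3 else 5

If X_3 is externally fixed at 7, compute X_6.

The intervention breaks the incoming arrows to X_3: X_3 = 3*X_2 - 3 no longer applies, and X_3 = 7.
X_2 = 2 if X_1 >= 3 else 5  [with X_1=-2]  = 5
X_6 = -X_2 + 2*X_3 + 6  [with X_2=5, X_3=7]  = 15

15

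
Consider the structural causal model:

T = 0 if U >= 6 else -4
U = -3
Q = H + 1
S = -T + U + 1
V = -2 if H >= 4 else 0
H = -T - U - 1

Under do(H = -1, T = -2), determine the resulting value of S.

0

The joint intervention fixes H = -1, T = -2, removing each variable's own equation.
S = -T + U + 1  [with T=-2, U=-3]  = 0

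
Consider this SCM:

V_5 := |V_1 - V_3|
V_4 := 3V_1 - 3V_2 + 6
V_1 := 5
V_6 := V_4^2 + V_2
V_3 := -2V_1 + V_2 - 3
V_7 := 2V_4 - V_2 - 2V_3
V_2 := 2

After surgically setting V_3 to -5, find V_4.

15

The intervention breaks the incoming arrows to V_3: V_3 := -2V_1 + V_2 - 3 no longer applies, and V_3 = -5.
V_4 is not downstream of the intervention, so its value is determined by the original equations.
V_4 = 3V_1 - 3V_2 + 6  [with V_1=5, V_2=2]  = 15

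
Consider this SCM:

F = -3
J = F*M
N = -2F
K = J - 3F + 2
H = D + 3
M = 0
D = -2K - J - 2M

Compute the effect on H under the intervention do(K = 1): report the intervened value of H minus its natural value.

20

Under do(K=1), the mechanism K = J - 3F + 2 is discarded; K is fixed at 1.
J = F*M  [with F=-3, M=0]  = 0
D = -2K - J - 2M  [with K=1, J=0, M=0]  = -2
H = D + 3  [with D=-2]  = 1
Without intervention: J = F*M  [with F=-3, M=0]  = 0; K = J - 3F + 2  [with J=0, F=-3]  = 11; D = -2K - J - 2M  [with K=11, J=0, M=0]  = -22; H = D + 3  [with D=-22]  = -19.
Change = 1 − (-19) = 20.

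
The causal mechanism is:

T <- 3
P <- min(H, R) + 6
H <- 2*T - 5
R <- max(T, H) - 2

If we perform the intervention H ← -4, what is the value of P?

2

Under do(H=-4), the mechanism H <- 2*T - 5 is discarded; H is fixed at -4.
R = max(T, H) - 2  [with T=3, H=-4]  = 1
P = min(H, R) + 6  [with H=-4, R=1]  = 2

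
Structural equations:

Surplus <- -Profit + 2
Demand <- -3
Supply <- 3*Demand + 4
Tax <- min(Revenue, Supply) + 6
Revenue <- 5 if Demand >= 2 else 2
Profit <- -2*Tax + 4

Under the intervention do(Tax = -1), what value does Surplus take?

-4

Under do(Tax=-1), the mechanism Tax <- min(Revenue, Supply) + 6 is discarded; Tax is fixed at -1.
Profit = -2*Tax + 4  [with Tax=-1]  = 6
Surplus = -Profit + 2  [with Profit=6]  = -4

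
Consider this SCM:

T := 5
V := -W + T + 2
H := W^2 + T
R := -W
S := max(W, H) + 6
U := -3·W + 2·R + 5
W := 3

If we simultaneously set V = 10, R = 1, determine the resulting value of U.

-2

Under do(V = 10, R = 1), each intervened variable's structural equation is replaced by its fixed value.
U = -3·W + 2·R + 5  [with W=3, R=1]  = -2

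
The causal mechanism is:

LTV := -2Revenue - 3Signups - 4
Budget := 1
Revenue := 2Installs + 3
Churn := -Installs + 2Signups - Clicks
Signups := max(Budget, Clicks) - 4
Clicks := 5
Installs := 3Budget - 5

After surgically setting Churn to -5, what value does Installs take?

do(Churn=-5) replaces the equation Churn := -Installs + 2Signups - Clicks with the constant Churn = -5.
Installs is not downstream of the intervention, so its value is determined by the original equations.
Installs = 3Budget - 5  [with Budget=1]  = -2

-2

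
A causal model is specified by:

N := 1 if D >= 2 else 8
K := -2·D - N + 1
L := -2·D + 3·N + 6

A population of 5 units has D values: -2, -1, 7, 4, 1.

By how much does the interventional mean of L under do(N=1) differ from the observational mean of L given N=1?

7.4

do(N=1) breaks N's dependence on D. With N=1 fixed, L across the units is 13, 11, -5, 1, 7, mean 5.4.
E[L|N=1] averages over only the 2 units with N=1 (D = 7, 4): L = -5, 1, mean -2.
Difference = 5.4 − (-2) = 7.4.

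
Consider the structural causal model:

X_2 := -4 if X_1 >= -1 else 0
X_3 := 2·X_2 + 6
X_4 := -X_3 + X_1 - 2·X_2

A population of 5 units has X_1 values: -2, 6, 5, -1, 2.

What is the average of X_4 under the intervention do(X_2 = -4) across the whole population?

Under do(X_2=-4), X_2's equation is replaced by X_2=-4 for every unit. Per-unit X_4: 8, 16, 15, 9, 12. Mean = 12.

12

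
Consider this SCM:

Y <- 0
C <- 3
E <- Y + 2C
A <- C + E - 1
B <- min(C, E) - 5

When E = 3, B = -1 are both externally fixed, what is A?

5

The joint intervention fixes E = 3, B = -1, removing each variable's own equation.
A = C + E - 1  [with C=3, E=3]  = 5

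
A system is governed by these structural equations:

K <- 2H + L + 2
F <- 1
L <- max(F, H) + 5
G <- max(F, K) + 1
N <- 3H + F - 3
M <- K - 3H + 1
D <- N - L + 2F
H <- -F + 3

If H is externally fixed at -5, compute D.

do(H=-5) replaces the equation H <- -F + 3 with the constant H = -5.
N = 3H + F - 3  [with H=-5, F=1]  = -17
L = max(F, H) + 5  [with F=1, H=-5]  = 6
D = N - L + 2F  [with N=-17, L=6, F=1]  = -21

-21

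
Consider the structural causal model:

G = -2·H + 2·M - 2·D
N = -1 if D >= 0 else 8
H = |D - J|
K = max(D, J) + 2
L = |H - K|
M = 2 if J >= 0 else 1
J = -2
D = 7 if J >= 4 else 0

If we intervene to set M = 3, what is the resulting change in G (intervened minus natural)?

4

The intervention breaks the incoming arrows to M: M = 2 if J >= 0 else 1 no longer applies, and M = 3.
D = 7 if J >= 4 else 0  [with J=-2]  = 0
H = |D - J|  [with D=0, J=-2]  = 2
G = -2·H + 2·M - 2·D  [with H=2, M=3, D=0]  = 2
Without intervention: D = 7 if J >= 4 else 0  [with J=-2]  = 0; H = |D - J|  [with D=0, J=-2]  = 2; M = 2 if J >= 0 else 1  [with J=-2]  = 1; G = -2·H + 2·M - 2·D  [with H=2, M=1, D=0]  = -2.
Change = 2 − (-2) = 4.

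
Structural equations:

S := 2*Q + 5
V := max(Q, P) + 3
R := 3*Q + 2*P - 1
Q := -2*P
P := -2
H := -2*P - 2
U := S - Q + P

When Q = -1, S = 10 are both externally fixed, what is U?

9

Setting Q = -1, S = 10 by intervention discards those variables' equations.
U = S - Q + P  [with S=10, Q=-1, P=-2]  = 9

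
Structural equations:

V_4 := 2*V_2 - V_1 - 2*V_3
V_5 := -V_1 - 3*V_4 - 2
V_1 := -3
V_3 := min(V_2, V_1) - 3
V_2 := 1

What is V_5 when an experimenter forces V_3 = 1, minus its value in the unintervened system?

do(V_3=1) replaces the equation V_3 := min(V_2, V_1) - 3 with the constant V_3 = 1.
V_4 = 2*V_2 - V_1 - 2*V_3  [with V_2=1, V_1=-3, V_3=1]  = 3
V_5 = -V_1 - 3*V_4 - 2  [with V_1=-3, V_4=3]  = -8
Without intervention: V_3 = min(V_2, V_1) - 3  [with V_2=1, V_1=-3]  = -6; V_4 = 2*V_2 - V_1 - 2*V_3  [with V_2=1, V_1=-3, V_3=-6]  = 17; V_5 = -V_1 - 3*V_4 - 2  [with V_1=-3, V_4=17]  = -50.
Change = -8 − (-50) = 42.

42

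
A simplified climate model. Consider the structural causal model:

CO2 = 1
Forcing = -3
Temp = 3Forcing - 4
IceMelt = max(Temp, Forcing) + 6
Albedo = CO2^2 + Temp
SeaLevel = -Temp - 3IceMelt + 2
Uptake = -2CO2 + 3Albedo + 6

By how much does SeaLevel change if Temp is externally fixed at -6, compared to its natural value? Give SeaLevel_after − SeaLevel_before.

The intervention breaks the incoming arrows to Temp: Temp = 3Forcing - 4 no longer applies, and Temp = -6.
IceMelt = max(Temp, Forcing) + 6  [with Temp=-6, Forcing=-3]  = 3
SeaLevel = -Temp - 3IceMelt + 2  [with Temp=-6, IceMelt=3]  = -1
Without intervention: Temp = 3Forcing - 4  [with Forcing=-3]  = -13; IceMelt = max(Temp, Forcing) + 6  [with Temp=-13, Forcing=-3]  = 3; SeaLevel = -Temp - 3IceMelt + 2  [with Temp=-13, IceMelt=3]  = 6.
Change = -1 − 6 = -7.

-7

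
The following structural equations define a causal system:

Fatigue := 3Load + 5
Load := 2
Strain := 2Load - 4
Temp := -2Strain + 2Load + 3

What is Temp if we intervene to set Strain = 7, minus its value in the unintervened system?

The intervention breaks the incoming arrows to Strain: Strain := 2Load - 4 no longer applies, and Strain = 7.
Temp = -2Strain + 2Load + 3  [with Strain=7, Load=2]  = -7
Without intervention: Strain = 2Load - 4  [with Load=2]  = 0; Temp = -2Strain + 2Load + 3  [with Strain=0, Load=2]  = 7.
Change = -7 − 7 = -14.

-14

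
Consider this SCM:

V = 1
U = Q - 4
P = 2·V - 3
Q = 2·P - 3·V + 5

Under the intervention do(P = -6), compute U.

-14

Under do(P=-6), the mechanism P = 2·V - 3 is discarded; P is fixed at -6.
Q = 2·P - 3·V + 5  [with P=-6, V=1]  = -10
U = Q - 4  [with Q=-10]  = -14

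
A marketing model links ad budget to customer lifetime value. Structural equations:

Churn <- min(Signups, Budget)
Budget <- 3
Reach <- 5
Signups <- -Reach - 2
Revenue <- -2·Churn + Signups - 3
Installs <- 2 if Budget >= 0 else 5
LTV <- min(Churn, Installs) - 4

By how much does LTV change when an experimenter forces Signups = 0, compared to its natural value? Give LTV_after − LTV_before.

7

The intervention breaks the incoming arrows to Signups: Signups <- -Reach - 2 no longer applies, and Signups = 0.
Installs = 2 if Budget >= 0 else 5  [with Budget=3]  = 2
Churn = min(Signups, Budget)  [with Signups=0, Budget=3]  = 0
LTV = min(Churn, Installs) - 4  [with Churn=0, Installs=2]  = -4
Without intervention: Installs = 2 if Budget >= 0 else 5  [with Budget=3]  = 2; Signups = -Reach - 2  [with Reach=5]  = -7; Churn = min(Signups, Budget)  [with Signups=-7, Budget=3]  = -7; LTV = min(Churn, Installs) - 4  [with Churn=-7, Installs=2]  = -11.
Change = -4 − (-11) = 7.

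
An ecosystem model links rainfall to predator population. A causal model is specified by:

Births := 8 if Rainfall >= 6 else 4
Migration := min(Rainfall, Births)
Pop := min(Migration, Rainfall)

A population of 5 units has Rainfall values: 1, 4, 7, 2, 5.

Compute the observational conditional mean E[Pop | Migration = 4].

Conditioning on Migration=4 selects the 2 unit(s) with Rainfall ∈ {4, 5}. Their Pop values: 4, 4. Mean = 4.

4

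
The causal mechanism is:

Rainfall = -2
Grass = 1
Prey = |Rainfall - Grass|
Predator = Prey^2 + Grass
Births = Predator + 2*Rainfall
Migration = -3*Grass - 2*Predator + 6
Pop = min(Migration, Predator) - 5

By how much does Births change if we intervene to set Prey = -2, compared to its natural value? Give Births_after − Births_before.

do(Prey=-2) replaces the equation Prey = |Rainfall - Grass| with the constant Prey = -2.
Predator = Prey^2 + Grass  [with Prey=-2, Grass=1]  = 5
Births = Predator + 2*Rainfall  [with Predator=5, Rainfall=-2]  = 1
Without intervention: Prey = |Rainfall - Grass|  [with Rainfall=-2, Grass=1]  = 3; Predator = Prey^2 + Grass  [with Prey=3, Grass=1]  = 10; Births = Predator + 2*Rainfall  [with Predator=10, Rainfall=-2]  = 6.
Change = 1 − 6 = -5.

-5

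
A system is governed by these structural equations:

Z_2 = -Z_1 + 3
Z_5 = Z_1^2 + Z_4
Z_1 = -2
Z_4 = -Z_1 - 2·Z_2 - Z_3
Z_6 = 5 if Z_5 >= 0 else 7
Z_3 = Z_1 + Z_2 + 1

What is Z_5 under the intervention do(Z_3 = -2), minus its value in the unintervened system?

do(Z_3=-2) replaces the equation Z_3 = Z_1 + Z_2 + 1 with the constant Z_3 = -2.
Z_2 = -Z_1 + 3  [with Z_1=-2]  = 5
Z_4 = -Z_1 - 2·Z_2 - Z_3  [with Z_1=-2, Z_2=5, Z_3=-2]  = -6
Z_5 = Z_1^2 + Z_4  [with Z_1=-2, Z_4=-6]  = -2
Without intervention: Z_2 = -Z_1 + 3  [with Z_1=-2]  = 5; Z_3 = Z_1 + Z_2 + 1  [with Z_1=-2, Z_2=5]  = 4; Z_4 = -Z_1 - 2·Z_2 - Z_3  [with Z_1=-2, Z_2=5, Z_3=4]  = -12; Z_5 = Z_1^2 + Z_4  [with Z_1=-2, Z_4=-12]  = -8.
Change = -2 − (-8) = 6.

6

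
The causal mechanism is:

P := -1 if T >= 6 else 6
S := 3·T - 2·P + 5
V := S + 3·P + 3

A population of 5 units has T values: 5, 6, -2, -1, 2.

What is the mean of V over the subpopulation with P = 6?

Conditioning on P=6 selects the 4 unit(s) with T ∈ {5, -2, -1, 2}. Their V values: 29, 8, 11, 20. Mean = 17.

17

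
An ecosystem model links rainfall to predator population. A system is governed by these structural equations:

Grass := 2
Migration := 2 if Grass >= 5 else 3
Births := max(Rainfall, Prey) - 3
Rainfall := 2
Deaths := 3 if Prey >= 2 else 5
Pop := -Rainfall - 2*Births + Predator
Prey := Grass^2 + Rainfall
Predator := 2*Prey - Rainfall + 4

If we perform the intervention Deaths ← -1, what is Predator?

do(Deaths=-1) replaces the equation Deaths := 3 if Prey >= 2 else 5 with the constant Deaths = -1.
No directed path runs from Deaths to Predator, so Predator keeps its natural value.
Prey = Grass^2 + Rainfall  [with Grass=2, Rainfall=2]  = 6
Predator = 2*Prey - Rainfall + 4  [with Prey=6, Rainfall=2]  = 14

14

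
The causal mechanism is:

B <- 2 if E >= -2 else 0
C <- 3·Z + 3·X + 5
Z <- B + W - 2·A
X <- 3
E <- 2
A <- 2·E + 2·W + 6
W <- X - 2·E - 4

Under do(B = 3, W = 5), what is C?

The joint intervention fixes B = 3, W = 5, removing each variable's own equation.
A = 2·E + 2·W + 6  [with E=2, W=5]  = 20
Z = B + W - 2·A  [with B=3, W=5, A=20]  = -32
C = 3·Z + 3·X + 5  [with Z=-32, X=3]  = -82

-82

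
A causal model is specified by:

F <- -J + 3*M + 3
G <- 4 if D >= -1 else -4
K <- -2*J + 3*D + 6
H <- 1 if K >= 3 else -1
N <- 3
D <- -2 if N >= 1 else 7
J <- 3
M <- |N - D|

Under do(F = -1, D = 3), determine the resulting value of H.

1

The joint intervention fixes F = -1, D = 3, removing each variable's own equation.
K = -2*J + 3*D + 6  [with J=3, D=3]  = 9
H = 1 if K >= 3 else -1  [with K=9]  = 1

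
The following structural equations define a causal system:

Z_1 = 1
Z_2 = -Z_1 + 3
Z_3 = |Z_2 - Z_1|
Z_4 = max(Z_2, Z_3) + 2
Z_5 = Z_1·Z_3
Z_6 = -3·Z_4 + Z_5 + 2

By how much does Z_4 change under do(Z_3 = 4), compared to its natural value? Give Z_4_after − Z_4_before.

2

The intervention breaks the incoming arrows to Z_3: Z_3 = |Z_2 - Z_1| no longer applies, and Z_3 = 4.
Z_2 = -Z_1 + 3  [with Z_1=1]  = 2
Z_4 = max(Z_2, Z_3) + 2  [with Z_2=2, Z_3=4]  = 6
Without intervention: Z_2 = -Z_1 + 3  [with Z_1=1]  = 2; Z_3 = |Z_2 - Z_1|  [with Z_2=2, Z_1=1]  = 1; Z_4 = max(Z_2, Z_3) + 2  [with Z_2=2, Z_3=1]  = 4.
Change = 6 − 4 = 2.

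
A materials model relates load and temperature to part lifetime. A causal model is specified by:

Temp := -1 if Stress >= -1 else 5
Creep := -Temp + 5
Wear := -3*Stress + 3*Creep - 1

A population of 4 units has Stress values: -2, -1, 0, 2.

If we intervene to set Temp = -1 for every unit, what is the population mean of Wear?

17.75

Every unit gets Temp=-1 under the intervention. Wear values become 23, 20, 17, 11; E[Wear|do(Temp=-1)] = 17.75.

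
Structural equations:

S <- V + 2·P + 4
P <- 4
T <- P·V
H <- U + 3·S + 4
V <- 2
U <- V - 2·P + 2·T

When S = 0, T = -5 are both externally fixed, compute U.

The joint intervention fixes S = 0, T = -5, removing each variable's own equation.
U = V - 2·P + 2·T  [with V=2, P=4, T=-5]  = -16

-16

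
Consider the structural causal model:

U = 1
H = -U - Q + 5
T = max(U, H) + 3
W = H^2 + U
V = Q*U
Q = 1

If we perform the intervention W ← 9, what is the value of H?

The intervention breaks the incoming arrows to W: W = H^2 + U no longer applies, and W = 9.
Since H is not a descendant of the intervened variable, it is unaffected.
H = -U - Q + 5  [with U=1, Q=1]  = 3

3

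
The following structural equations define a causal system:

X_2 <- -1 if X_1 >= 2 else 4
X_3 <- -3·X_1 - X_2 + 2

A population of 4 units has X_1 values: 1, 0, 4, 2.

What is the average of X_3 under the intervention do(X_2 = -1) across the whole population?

Every unit gets X_2=-1 under the intervention. X_3 values become 0, 3, -9, -3; E[X_3|do(X_2=-1)] = -2.25.

-2.25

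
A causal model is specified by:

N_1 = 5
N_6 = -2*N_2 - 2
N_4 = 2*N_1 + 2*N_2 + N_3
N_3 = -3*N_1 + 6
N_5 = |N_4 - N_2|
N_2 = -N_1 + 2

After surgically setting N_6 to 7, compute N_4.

do(N_6=7) replaces the equation N_6 = -2*N_2 - 2 with the constant N_6 = 7.
No directed path runs from N_6 to N_4, so N_4 keeps its natural value.
N_2 = -N_1 + 2  [with N_1=5]  = -3
N_3 = -3*N_1 + 6  [with N_1=5]  = -9
N_4 = 2*N_1 + 2*N_2 + N_3  [with N_1=5, N_2=-3, N_3=-9]  = -5

-5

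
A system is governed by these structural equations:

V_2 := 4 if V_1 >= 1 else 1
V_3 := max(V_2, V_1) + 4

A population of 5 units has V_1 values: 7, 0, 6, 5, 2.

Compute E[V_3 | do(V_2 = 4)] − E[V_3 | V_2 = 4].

-0.3

Under do(V_2=4), V_2's equation is replaced by V_2=4 for every unit. Per-unit V_3: 11, 8, 10, 9, 8. Mean = 9.2.
Conditioning on V_2=4 selects the 4 unit(s) with V_1 ∈ {7, 6, 5, 2}. Their V_3 values: 11, 10, 9, 8. Mean = 9.5.
Difference = 9.2 − 9.5 = -0.3.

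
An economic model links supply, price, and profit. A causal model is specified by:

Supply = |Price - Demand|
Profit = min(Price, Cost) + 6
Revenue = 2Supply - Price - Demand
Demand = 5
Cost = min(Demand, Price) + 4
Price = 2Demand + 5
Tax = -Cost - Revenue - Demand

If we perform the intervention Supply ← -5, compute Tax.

16

The intervention breaks the incoming arrows to Supply: Supply = |Price - Demand| no longer applies, and Supply = -5.
Price = 2Demand + 5  [with Demand=5]  = 15
Cost = min(Demand, Price) + 4  [with Demand=5, Price=15]  = 9
Revenue = 2Supply - Price - Demand  [with Supply=-5, Price=15, Demand=5]  = -30
Tax = -Cost - Revenue - Demand  [with Cost=9, Revenue=-30, Demand=5]  = 16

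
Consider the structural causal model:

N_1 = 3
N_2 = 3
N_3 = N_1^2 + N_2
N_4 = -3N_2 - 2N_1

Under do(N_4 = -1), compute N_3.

12

Under do(N_4=-1), the mechanism N_4 = -3N_2 - 2N_1 is discarded; N_4 is fixed at -1.
Since N_3 is not a descendant of the intervened variable, it is unaffected.
N_3 = N_1^2 + N_2  [with N_1=3, N_2=3]  = 12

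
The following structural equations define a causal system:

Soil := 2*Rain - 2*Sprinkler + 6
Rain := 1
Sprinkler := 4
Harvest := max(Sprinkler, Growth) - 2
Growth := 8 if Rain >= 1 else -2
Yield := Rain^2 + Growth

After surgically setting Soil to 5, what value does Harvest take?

6

The intervention breaks the incoming arrows to Soil: Soil := 2*Rain - 2*Sprinkler + 6 no longer applies, and Soil = 5.
No directed path runs from Soil to Harvest, so Harvest keeps its natural value.
Growth = 8 if Rain >= 1 else -2  [with Rain=1]  = 8
Harvest = max(Sprinkler, Growth) - 2  [with Sprinkler=4, Growth=8]  = 6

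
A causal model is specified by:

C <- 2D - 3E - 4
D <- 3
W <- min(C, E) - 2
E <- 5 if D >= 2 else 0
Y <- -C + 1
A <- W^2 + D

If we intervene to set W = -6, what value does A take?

Intervening sets W = -6 and removes its equation (W <- min(C, E) - 2).
A = W^2 + D  [with W=-6, D=3]  = 39

39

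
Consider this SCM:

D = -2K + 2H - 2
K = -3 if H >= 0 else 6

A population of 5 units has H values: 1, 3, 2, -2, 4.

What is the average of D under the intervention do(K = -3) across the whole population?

7.2

do(K=-3) breaks K's dependence on H. With K=-3 fixed, D across the units is 6, 10, 8, 0, 12, mean 7.2.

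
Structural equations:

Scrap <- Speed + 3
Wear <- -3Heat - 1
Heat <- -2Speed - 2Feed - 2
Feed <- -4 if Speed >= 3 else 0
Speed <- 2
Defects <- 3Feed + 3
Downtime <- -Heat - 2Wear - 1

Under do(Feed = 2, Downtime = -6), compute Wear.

29

Under do(Feed = 2, Downtime = -6), each intervened variable's structural equation is replaced by its fixed value.
Heat = -2Speed - 2Feed - 2  [with Speed=2, Feed=2]  = -10
Wear = -3Heat - 1  [with Heat=-10]  = 29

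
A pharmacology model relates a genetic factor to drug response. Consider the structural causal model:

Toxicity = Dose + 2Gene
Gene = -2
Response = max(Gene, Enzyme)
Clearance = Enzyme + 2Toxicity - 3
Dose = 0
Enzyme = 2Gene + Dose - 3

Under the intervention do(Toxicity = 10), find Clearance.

The intervention breaks the incoming arrows to Toxicity: Toxicity = Dose + 2Gene no longer applies, and Toxicity = 10.
Enzyme = 2Gene + Dose - 3  [with Gene=-2, Dose=0]  = -7
Clearance = Enzyme + 2Toxicity - 3  [with Enzyme=-7, Toxicity=10]  = 10

10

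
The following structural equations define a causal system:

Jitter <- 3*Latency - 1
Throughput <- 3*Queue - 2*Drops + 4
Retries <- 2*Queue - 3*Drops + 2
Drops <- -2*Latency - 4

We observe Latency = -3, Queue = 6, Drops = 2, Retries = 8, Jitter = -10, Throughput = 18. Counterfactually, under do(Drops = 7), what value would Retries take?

The intervention breaks the incoming arrows to Drops: Drops <- -2*Latency - 4 no longer applies, and Drops = 7.
Retries = 2*Queue - 3*Drops + 2  [with Queue=6, Drops=7]  = -7

-7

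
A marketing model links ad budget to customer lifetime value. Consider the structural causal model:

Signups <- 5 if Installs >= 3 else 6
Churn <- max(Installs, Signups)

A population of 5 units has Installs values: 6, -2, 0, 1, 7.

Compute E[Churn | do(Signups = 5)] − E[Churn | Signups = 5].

-0.9

Every unit gets Signups=5 under the intervention. Churn values become 6, 5, 5, 5, 7; E[Churn|do(Signups=5)] = 5.6.
E[Churn|Signups=5] averages over only the 2 units with Signups=5 (Installs = 6, 7): Churn = 6, 7, mean 6.5.
Difference = 5.6 − 6.5 = -0.9.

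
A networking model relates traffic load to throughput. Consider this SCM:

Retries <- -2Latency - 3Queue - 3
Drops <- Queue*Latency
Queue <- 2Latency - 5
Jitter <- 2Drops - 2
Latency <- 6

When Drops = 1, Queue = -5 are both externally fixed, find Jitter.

0

Setting Drops = 1, Queue = -5 by intervention discards those variables' equations.
Jitter = 2Drops - 2  [with Drops=1]  = 0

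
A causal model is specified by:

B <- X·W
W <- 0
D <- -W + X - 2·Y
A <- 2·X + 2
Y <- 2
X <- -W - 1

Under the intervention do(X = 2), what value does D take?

-2

do(X=2) replaces the equation X <- -W - 1 with the constant X = 2.
D = -W + X - 2·Y  [with W=0, X=2, Y=2]  = -2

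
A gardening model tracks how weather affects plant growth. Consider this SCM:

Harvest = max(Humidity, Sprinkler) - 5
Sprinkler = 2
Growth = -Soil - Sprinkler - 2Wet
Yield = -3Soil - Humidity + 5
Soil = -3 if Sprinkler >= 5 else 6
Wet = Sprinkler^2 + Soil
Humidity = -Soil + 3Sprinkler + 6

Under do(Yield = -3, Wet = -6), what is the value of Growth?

Under do(Yield = -3, Wet = -6), each intervened variable's structural equation is replaced by its fixed value.
Soil = -3 if Sprinkler >= 5 else 6  [with Sprinkler=2]  = 6
Growth = -Soil - Sprinkler - 2Wet  [with Soil=6, Sprinkler=2, Wet=-6]  = 4

4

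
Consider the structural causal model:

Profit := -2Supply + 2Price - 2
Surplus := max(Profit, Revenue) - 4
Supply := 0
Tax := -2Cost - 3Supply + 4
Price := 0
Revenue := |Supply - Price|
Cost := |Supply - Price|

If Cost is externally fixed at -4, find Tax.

12

do(Cost=-4) replaces the equation Cost := |Supply - Price| with the constant Cost = -4.
Tax = -2Cost - 3Supply + 4  [with Cost=-4, Supply=0]  = 12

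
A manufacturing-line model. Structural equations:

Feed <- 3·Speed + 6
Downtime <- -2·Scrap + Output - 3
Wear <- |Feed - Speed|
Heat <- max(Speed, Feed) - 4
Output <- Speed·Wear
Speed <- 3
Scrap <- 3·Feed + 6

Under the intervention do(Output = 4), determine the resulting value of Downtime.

-101

Intervening sets Output = 4 and removes its equation (Output <- Speed·Wear).
Feed = 3·Speed + 6  [with Speed=3]  = 15
Scrap = 3·Feed + 6  [with Feed=15]  = 51
Downtime = -2·Scrap + Output - 3  [with Scrap=51, Output=4]  = -101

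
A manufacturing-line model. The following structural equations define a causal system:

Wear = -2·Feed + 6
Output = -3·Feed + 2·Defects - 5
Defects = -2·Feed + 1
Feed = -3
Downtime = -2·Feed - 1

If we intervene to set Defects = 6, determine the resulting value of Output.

The intervention breaks the incoming arrows to Defects: Defects = -2·Feed + 1 no longer applies, and Defects = 6.
Output = -3·Feed + 2·Defects - 5  [with Feed=-3, Defects=6]  = 16

16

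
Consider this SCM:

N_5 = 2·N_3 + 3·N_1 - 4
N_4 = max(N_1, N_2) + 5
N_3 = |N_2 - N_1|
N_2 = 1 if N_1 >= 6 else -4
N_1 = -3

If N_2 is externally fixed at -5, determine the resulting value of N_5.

do(N_2=-5) replaces the equation N_2 = 1 if N_1 >= 6 else -4 with the constant N_2 = -5.
N_3 = |N_2 - N_1|  [with N_2=-5, N_1=-3]  = 2
N_5 = 2·N_3 + 3·N_1 - 4  [with N_3=2, N_1=-3]  = -9

-9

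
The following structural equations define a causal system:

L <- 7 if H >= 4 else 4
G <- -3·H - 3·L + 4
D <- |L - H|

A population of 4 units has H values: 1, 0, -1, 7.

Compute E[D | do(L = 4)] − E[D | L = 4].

-0.25

do(L=4) breaks L's dependence on H. With L=4 fixed, D across the units is 3, 4, 5, 3, mean 3.75.
E[D|L=4] averages over only the 3 units with L=4 (H = 1, 0, -1): D = 3, 4, 5, mean 4.
Difference = 3.75 − 4 = -0.25.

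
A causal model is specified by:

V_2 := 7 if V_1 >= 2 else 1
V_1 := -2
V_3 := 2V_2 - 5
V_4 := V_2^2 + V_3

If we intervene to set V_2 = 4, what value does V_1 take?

-2

Under do(V_2=4), the mechanism V_2 := 7 if V_1 >= 2 else 1 is discarded; V_2 is fixed at 4.
V_1 is not downstream of the intervention, so its value is determined by the original equations.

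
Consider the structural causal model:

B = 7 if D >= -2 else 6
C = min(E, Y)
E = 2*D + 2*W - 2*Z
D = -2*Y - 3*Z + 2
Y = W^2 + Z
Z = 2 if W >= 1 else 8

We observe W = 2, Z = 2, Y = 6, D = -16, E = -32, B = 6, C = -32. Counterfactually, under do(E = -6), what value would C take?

-6

Under do(E=-6), the mechanism E = 2*D + 2*W - 2*Z is discarded; E is fixed at -6.
Z = 2 if W >= 1 else 8  [with W=2]  = 2
Y = W^2 + Z  [with W=2, Z=2]  = 6
C = min(E, Y)  [with E=-6, Y=6]  = -6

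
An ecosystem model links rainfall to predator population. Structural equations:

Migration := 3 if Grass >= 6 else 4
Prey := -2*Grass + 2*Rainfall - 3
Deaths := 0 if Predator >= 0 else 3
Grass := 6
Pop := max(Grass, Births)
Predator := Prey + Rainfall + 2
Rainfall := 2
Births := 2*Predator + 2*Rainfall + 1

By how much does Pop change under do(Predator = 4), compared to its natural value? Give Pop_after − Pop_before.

do(Predator=4) replaces the equation Predator := Prey + Rainfall + 2 with the constant Predator = 4.
Births = 2*Predator + 2*Rainfall + 1  [with Predator=4, Rainfall=2]  = 13
Pop = max(Grass, Births)  [with Grass=6, Births=13]  = 13
Without intervention: Prey = -2*Grass + 2*Rainfall - 3  [with Grass=6, Rainfall=2]  = -11; Predator = Prey + Rainfall + 2  [with Prey=-11, Rainfall=2]  = -7; Births = 2*Predator + 2*Rainfall + 1  [with Predator=-7, Rainfall=2]  = -9; Pop = max(Grass, Births)  [with Grass=6, Births=-9]  = 6.
Change = 13 − 6 = 7.

7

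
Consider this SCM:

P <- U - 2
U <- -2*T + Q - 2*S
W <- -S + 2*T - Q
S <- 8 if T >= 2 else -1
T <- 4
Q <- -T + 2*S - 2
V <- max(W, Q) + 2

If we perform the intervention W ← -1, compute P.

-16

do(W=-1) replaces the equation W <- -S + 2*T - Q with the constant W = -1.
Since P is not a descendant of the intervened variable, it is unaffected.
S = 8 if T >= 2 else -1  [with T=4]  = 8
Q = -T + 2*S - 2  [with T=4, S=8]  = 10
U = -2*T + Q - 2*S  [with T=4, Q=10, S=8]  = -14
P = U - 2  [with U=-14]  = -16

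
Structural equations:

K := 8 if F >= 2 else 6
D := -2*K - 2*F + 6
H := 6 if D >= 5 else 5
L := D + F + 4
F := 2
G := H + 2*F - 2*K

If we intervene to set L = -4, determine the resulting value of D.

do(L=-4) replaces the equation L := D + F + 4 with the constant L = -4.
D is not downstream of the intervention, so its value is determined by the original equations.
K = 8 if F >= 2 else 6  [with F=2]  = 8
D = -2*K - 2*F + 6  [with K=8, F=2]  = -14

-14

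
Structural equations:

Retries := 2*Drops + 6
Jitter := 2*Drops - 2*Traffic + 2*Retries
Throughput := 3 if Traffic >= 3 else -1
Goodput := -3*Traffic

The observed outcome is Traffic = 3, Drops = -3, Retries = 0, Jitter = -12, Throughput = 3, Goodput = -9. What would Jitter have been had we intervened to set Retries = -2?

-16

The intervention breaks the incoming arrows to Retries: Retries := 2*Drops + 6 no longer applies, and Retries = -2.
Jitter = 2*Drops - 2*Traffic + 2*Retries  [with Drops=-3, Traffic=3, Retries=-2]  = -16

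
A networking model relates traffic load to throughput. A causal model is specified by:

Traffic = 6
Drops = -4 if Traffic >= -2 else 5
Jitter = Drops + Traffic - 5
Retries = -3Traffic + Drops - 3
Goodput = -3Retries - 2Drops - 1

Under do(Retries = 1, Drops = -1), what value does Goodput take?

Setting Retries = 1, Drops = -1 by intervention discards those variables' equations.
Goodput = -3Retries - 2Drops - 1  [with Retries=1, Drops=-1]  = -2

-2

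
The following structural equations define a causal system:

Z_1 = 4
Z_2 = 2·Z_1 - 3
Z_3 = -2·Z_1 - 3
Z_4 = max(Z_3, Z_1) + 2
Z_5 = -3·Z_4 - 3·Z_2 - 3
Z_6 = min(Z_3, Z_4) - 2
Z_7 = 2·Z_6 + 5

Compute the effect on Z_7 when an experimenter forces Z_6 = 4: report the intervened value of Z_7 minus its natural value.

Intervening sets Z_6 = 4 and removes its equation (Z_6 = min(Z_3, Z_4) - 2).
Z_7 = 2·Z_6 + 5  [with Z_6=4]  = 13
Without intervention: Z_3 = -2·Z_1 - 3  [with Z_1=4]  = -11; Z_4 = max(Z_3, Z_1) + 2  [with Z_3=-11, Z_1=4]  = 6; Z_6 = min(Z_3, Z_4) - 2  [with Z_3=-11, Z_4=6]  = -13; Z_7 = 2·Z_6 + 5  [with Z_6=-13]  = -21.
Change = 13 − (-21) = 34.

34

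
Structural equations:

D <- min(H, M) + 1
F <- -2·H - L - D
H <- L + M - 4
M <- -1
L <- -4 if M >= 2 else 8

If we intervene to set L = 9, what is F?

do(L=9) replaces the equation L <- -4 if M >= 2 else 8 with the constant L = 9.
H = L + M - 4  [with L=9, M=-1]  = 4
D = min(H, M) + 1  [with H=4, M=-1]  = 0
F = -2·H - L - D  [with H=4, L=9, D=0]  = -17

-17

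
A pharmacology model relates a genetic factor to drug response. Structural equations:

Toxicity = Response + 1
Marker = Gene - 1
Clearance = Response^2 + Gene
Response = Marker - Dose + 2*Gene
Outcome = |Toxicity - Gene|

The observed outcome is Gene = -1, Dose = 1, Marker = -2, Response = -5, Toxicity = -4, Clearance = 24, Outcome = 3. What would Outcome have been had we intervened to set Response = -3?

1

The intervention breaks the incoming arrows to Response: Response = Marker - Dose + 2*Gene no longer applies, and Response = -3.
Toxicity = Response + 1  [with Response=-3]  = -2
Outcome = |Toxicity - Gene|  [with Toxicity=-2, Gene=-1]  = 1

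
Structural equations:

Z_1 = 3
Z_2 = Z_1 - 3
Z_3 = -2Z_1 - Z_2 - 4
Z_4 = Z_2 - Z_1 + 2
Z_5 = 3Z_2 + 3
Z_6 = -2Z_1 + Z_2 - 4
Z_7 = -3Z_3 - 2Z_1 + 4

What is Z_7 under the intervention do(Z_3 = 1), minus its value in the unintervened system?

-33

The intervention breaks the incoming arrows to Z_3: Z_3 = -2Z_1 - Z_2 - 4 no longer applies, and Z_3 = 1.
Z_7 = -3Z_3 - 2Z_1 + 4  [with Z_3=1, Z_1=3]  = -5
Without intervention: Z_2 = Z_1 - 3  [with Z_1=3]  = 0; Z_3 = -2Z_1 - Z_2 - 4  [with Z_1=3, Z_2=0]  = -10; Z_7 = -3Z_3 - 2Z_1 + 4  [with Z_3=-10, Z_1=3]  = 28.
Change = -5 − 28 = -33.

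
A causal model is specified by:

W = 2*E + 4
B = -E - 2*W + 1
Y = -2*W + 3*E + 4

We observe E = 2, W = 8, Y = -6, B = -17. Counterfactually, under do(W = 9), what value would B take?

Under do(W=9), the mechanism W = 2*E + 4 is discarded; W is fixed at 9.
B = -E - 2*W + 1  [with E=2, W=9]  = -19

-19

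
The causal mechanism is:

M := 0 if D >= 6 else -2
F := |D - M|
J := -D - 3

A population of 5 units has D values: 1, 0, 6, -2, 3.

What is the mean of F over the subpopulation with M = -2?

2.5

Conditioning on M=-2 selects the 4 unit(s) with D ∈ {1, 0, -2, 3}. Their F values: 3, 2, 0, 5. Mean = 2.5.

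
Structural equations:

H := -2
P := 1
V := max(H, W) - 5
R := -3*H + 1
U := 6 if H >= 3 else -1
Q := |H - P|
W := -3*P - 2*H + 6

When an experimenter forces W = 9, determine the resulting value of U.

-1

Under do(W=9), the mechanism W := -3*P - 2*H + 6 is discarded; W is fixed at 9.
Since U is not a descendant of the intervened variable, it is unaffected.
U = 6 if H >= 3 else -1  [with H=-2]  = -1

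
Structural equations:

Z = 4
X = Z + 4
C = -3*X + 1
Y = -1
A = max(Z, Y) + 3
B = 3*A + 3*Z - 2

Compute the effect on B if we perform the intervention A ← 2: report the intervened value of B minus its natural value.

The intervention breaks the incoming arrows to A: A = max(Z, Y) + 3 no longer applies, and A = 2.
B = 3*A + 3*Z - 2  [with A=2, Z=4]  = 16
Without intervention: A = max(Z, Y) + 3  [with Z=4, Y=-1]  = 7; B = 3*A + 3*Z - 2  [with A=7, Z=4]  = 31.
Change = 16 − 31 = -15.

-15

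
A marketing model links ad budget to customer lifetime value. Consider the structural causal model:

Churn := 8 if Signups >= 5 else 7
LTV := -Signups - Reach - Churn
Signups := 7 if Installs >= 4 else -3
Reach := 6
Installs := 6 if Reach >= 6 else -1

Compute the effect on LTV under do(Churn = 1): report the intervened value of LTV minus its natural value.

7

Intervening sets Churn = 1 and removes its equation (Churn := 8 if Signups >= 5 else 7).
Installs = 6 if Reach >= 6 else -1  [with Reach=6]  = 6
Signups = 7 if Installs >= 4 else -3  [with Installs=6]  = 7
LTV = -Signups - Reach - Churn  [with Signups=7, Reach=6, Churn=1]  = -14
Without intervention: Installs = 6 if Reach >= 6 else -1  [with Reach=6]  = 6; Signups = 7 if Installs >= 4 else -3  [with Installs=6]  = 7; Churn = 8 if Signups >= 5 else 7  [with Signups=7]  = 8; LTV = -Signups - Reach - Churn  [with Signups=7, Reach=6, Churn=8]  = -21.
Change = -14 − (-21) = 7.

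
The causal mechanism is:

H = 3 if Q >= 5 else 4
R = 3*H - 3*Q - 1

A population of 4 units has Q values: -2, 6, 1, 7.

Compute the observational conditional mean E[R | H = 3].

-11.5

Conditioning on H=3 selects the 2 unit(s) with Q ∈ {6, 7}. Their R values: -10, -13. Mean = -11.5.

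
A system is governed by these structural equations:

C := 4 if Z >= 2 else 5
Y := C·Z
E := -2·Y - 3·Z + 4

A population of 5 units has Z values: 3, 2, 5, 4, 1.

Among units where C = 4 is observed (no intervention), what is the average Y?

14

Observing C=4 restricts to units where C's equation naturally yields 4: Z ∈ {3, 2, 5, 4}. In that subpopulation Y = 12, 8, 20, 16, mean 14.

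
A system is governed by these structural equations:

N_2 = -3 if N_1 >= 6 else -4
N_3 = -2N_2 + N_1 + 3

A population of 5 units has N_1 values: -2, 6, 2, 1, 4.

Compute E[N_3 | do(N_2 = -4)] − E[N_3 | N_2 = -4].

Every unit gets N_2=-4 under the intervention. N_3 values become 9, 17, 13, 12, 15; E[N_3|do(N_2=-4)] = 13.2.
E[N_3|N_2=-4] averages over only the 4 units with N_2=-4 (N_1 = -2, 2, 1, 4): N_3 = 9, 13, 12, 15, mean 12.25.
Difference = 13.2 − 12.25 = 0.95.

0.95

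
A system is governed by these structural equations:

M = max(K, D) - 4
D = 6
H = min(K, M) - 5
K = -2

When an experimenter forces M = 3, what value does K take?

-2

Under do(M=3), the mechanism M = max(K, D) - 4 is discarded; M is fixed at 3.
Since K is not a descendant of the intervened variable, it is unaffected.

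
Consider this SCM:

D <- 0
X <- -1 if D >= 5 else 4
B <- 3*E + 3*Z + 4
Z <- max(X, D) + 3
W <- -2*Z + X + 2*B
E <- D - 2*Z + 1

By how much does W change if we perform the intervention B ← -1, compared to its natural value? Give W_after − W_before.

26

The intervention breaks the incoming arrows to B: B <- 3*E + 3*Z + 4 no longer applies, and B = -1.
X = -1 if D >= 5 else 4  [with D=0]  = 4
Z = max(X, D) + 3  [with X=4, D=0]  = 7
W = -2*Z + X + 2*B  [with Z=7, X=4, B=-1]  = -12
Without intervention: X = -1 if D >= 5 else 4  [with D=0]  = 4; Z = max(X, D) + 3  [with X=4, D=0]  = 7; E = D - 2*Z + 1  [with D=0, Z=7]  = -13; B = 3*E + 3*Z + 4  [with E=-13, Z=7]  = -14; W = -2*Z + X + 2*B  [with Z=7, X=4, B=-14]  = -38.
Change = -12 − (-38) = 26.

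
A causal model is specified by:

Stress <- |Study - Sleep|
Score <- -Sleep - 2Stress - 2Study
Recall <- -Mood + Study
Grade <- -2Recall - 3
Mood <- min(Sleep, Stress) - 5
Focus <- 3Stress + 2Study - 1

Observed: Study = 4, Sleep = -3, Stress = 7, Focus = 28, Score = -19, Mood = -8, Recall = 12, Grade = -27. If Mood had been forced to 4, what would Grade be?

Intervening sets Mood = 4 and removes its equation (Mood <- min(Sleep, Stress) - 5).
Recall = -Mood + Study  [with Mood=4, Study=4]  = 0
Grade = -2Recall - 3  [with Recall=0]  = -3

-3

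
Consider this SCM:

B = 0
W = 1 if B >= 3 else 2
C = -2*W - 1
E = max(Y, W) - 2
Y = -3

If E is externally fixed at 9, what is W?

Under do(E=9), the mechanism E = max(Y, W) - 2 is discarded; E is fixed at 9.
Since W is not a descendant of the intervened variable, it is unaffected.
W = 1 if B >= 3 else 2  [with B=0]  = 2

2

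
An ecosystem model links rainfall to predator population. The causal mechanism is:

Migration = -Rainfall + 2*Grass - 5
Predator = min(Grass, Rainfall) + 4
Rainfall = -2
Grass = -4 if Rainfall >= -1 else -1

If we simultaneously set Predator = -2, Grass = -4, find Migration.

The joint intervention fixes Predator = -2, Grass = -4, removing each variable's own equation.
Migration = -Rainfall + 2*Grass - 5  [with Rainfall=-2, Grass=-4]  = -11

-11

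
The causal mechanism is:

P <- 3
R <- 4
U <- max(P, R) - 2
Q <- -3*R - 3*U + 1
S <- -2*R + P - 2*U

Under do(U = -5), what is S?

5

do(U=-5) replaces the equation U <- max(P, R) - 2 with the constant U = -5.
S = -2*R + P - 2*U  [with R=4, P=3, U=-5]  = 5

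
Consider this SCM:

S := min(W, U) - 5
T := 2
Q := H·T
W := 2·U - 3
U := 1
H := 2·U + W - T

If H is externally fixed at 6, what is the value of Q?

12

The intervention breaks the incoming arrows to H: H := 2·U + W - T no longer applies, and H = 6.
Q = H·T  [with H=6, T=2]  = 12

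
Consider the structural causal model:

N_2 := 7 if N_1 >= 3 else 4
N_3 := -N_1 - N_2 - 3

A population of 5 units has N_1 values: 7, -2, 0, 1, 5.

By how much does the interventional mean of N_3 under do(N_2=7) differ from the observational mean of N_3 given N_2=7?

3.8

do(N_2=7) breaks N_2's dependence on N_1. With N_2=7 fixed, N_3 across the units is -17, -8, -10, -11, -15, mean -12.2.
E[N_3|N_2=7] averages over only the 2 units with N_2=7 (N_1 = 7, 5): N_3 = -17, -15, mean -16.
Difference = -12.2 − (-16) = 3.8.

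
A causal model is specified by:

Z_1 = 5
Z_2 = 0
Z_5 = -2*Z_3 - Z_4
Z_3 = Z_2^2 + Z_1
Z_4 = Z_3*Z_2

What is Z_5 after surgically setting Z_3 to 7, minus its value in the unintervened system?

-4

do(Z_3=7) replaces the equation Z_3 = Z_2^2 + Z_1 with the constant Z_3 = 7.
Z_4 = Z_3*Z_2  [with Z_3=7, Z_2=0]  = 0
Z_5 = -2*Z_3 - Z_4  [with Z_3=7, Z_4=0]  = -14
Without intervention: Z_3 = Z_2^2 + Z_1  [with Z_2=0, Z_1=5]  = 5; Z_4 = Z_3*Z_2  [with Z_3=5, Z_2=0]  = 0; Z_5 = -2*Z_3 - Z_4  [with Z_3=5, Z_4=0]  = -10.
Change = -14 − (-10) = -4.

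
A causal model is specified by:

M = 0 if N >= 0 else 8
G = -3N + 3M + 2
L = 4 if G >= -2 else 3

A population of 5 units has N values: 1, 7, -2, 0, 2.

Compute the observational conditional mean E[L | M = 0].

3.5

Observing M=0 restricts to units where M's equation naturally yields 0: N ∈ {1, 7, 0, 2}. In that subpopulation L = 4, 3, 4, 3, mean 3.5.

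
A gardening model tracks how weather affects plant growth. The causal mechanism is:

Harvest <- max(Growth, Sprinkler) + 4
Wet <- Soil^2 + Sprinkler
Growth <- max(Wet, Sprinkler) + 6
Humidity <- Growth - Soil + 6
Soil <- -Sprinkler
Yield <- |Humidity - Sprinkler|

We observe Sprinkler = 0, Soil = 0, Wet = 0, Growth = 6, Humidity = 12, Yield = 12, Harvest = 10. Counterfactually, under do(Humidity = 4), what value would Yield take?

4

The intervention breaks the incoming arrows to Humidity: Humidity <- Growth - Soil + 6 no longer applies, and Humidity = 4.
Yield = |Humidity - Sprinkler|  [with Humidity=4, Sprinkler=0]  = 4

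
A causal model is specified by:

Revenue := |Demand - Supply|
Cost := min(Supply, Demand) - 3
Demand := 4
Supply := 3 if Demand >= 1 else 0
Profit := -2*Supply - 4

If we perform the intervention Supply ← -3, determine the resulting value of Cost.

The intervention breaks the incoming arrows to Supply: Supply := 3 if Demand >= 1 else 0 no longer applies, and Supply = -3.
Cost = min(Supply, Demand) - 3  [with Supply=-3, Demand=4]  = -6

-6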